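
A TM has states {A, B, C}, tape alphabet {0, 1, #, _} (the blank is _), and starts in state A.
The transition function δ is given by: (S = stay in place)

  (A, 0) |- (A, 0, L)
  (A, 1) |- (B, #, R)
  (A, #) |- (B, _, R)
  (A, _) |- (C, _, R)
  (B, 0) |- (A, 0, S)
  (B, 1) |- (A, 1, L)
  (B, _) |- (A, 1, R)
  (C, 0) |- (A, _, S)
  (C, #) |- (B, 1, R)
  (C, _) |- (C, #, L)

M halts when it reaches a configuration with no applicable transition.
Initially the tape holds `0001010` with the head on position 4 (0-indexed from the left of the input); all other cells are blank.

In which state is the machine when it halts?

state=A head=4 tape=0001[0]10   (A,0)→(A,0,L)
state=A head=3 tape=000[1]010   (A,1)→(B,#,R)
state=B head=4 tape=000#[0]10   (B,0)→(A,0,S)
state=A head=4 tape=000#[0]10   (A,0)→(A,0,L)
state=A head=3 tape=000[#]010   (A,#)→(B,_,R)
state=B head=4 tape=000_[0]10   (B,0)→(A,0,S)
state=A head=4 tape=000_[0]10   (A,0)→(A,0,L)
state=A head=3 tape=000[_]010   (A,_)→(C,_,R)
state=C head=4 tape=000_[0]10   (C,0)→(A,_,S)
state=A head=4 tape=000_[_]10   (A,_)→(C,_,R)
state=C head=5 tape=000__[1]0
No transition is defined for (C, 1); M halts in state C.

C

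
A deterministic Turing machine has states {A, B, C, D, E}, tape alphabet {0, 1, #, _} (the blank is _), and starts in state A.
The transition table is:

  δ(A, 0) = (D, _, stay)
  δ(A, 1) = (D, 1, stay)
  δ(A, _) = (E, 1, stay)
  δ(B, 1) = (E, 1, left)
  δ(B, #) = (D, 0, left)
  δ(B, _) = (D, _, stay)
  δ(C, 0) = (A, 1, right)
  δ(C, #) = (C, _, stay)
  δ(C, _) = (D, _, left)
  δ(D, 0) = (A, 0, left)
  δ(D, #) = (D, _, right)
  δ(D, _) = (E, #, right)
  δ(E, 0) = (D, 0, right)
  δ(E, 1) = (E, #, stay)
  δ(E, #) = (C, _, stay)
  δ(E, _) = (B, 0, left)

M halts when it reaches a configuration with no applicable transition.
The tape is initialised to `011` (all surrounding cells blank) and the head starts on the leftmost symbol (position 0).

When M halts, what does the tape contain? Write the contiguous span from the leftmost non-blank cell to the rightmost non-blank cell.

##000

A | [0]11___   read 0 → write _, move stay, go to D
D | [_]11___   read _ → write #, move right, go to E
E | #[1]1___   read 1 → write #, move stay, go to E
E | #[#]1___   read # → write _, move stay, go to C
C | #[_]1___   read _ → write _, move left, go to D
D | [#]_1___   read # → write _, move right, go to D
D | _[_]1___   read _ → write #, move right, go to E
E | _#[1]___   read 1 → write #, move stay, go to E
E | _#[#]___   read # → write _, move stay, go to C
C | _#[_]___   read _ → write _, move left, go to D
D | _[#]____   read # → write _, move right, go to D
D | __[_]___   read _ → write #, move right, go to E
E | __#[_]__   read _ → write 0, move left, go to B
B | __[#]0__   read # → write 0, move left, go to D
D | _[_]00__   read _ → write #, move right, go to E
E | _#[0]0__   read 0 → write 0, move right, go to D
D | _#0[0]__   read 0 → write 0, move left, go to A
A | _#[0]0__   read 0 → write _, move stay, go to D
D | _#[_]0__   read _ → write #, move right, go to E
E | _##[0]__   read 0 → write 0, move right, go to D
D | _##0[_]_   read _ → write #, move right, go to E
E | _##0#[_]   read _ → write 0, move left, go to B
B | _##0[#]0   read # → write 0, move left, go to D
D | _##[0]00   read 0 → write 0, move left, go to A
A | _#[#]000
The non-blank tape span at halt is ##000.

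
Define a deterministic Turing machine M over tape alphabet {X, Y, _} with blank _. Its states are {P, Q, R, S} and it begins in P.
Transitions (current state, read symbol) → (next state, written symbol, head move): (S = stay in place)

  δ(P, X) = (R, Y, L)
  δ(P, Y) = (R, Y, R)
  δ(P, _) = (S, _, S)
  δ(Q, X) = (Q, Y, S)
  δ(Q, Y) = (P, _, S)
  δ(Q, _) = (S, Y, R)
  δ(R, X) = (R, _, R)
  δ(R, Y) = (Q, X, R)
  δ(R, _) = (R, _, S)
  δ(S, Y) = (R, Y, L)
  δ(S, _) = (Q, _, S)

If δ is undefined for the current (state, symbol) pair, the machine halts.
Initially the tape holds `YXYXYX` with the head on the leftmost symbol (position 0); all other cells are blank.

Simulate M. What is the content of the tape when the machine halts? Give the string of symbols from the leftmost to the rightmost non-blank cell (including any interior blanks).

Y_XXYX

P | [Y]XYXYX   read Y → write Y, move R, go to R
R | Y[X]YXYX   read X → write _, move R, go to R
R | Y_[Y]XYX   read Y → write X, move R, go to Q
Q | Y_X[X]YX   read X → write Y, move S, go to Q
Q | Y_X[Y]YX   read Y → write _, move S, go to P
P | Y_X[_]YX   read _ → write _, move S, go to S
S | Y_X[_]YX   read _ → write _, move S, go to Q
Q | Y_X[_]YX   read _ → write Y, move R, go to S
S | Y_XY[Y]X   read Y → write Y, move L, go to R
R | Y_X[Y]YX   read Y → write X, move R, go to Q
Q | Y_XX[Y]X   read Y → write _, move S, go to P
P | Y_XX[_]X   read _ → write _, move S, go to S
S | Y_XX[_]X   read _ → write _, move S, go to Q
Q | Y_XX[_]X   read _ → write Y, move R, go to S
S | Y_XXY[X]
The non-blank tape span at halt is Y_XXYX.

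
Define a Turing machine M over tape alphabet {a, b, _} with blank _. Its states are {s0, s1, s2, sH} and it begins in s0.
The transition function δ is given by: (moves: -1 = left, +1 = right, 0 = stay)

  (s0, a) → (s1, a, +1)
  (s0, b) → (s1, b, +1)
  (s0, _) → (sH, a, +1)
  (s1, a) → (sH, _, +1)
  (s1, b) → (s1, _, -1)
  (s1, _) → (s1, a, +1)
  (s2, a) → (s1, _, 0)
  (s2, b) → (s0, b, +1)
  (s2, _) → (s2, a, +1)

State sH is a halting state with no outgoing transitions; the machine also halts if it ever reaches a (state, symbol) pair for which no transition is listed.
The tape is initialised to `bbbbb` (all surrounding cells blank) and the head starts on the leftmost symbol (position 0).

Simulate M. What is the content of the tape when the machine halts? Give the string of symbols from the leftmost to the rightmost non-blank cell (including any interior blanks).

aa__bb

state=s0 head=0 tape=_[b]bbbb   (s0,b)→(s1,b,+1)
state=s1 head=1 tape=_b[b]bbb   (s1,b)→(s1,_,-1)
state=s1 head=0 tape=_[b]_bbb   (s1,b)→(s1,_,-1)
state=s1 head=-1 tape=[_]__bbb   (s1,_)→(s1,a,+1)
state=s1 head=0 tape=a[_]_bbb   (s1,_)→(s1,a,+1)
state=s1 head=1 tape=aa[_]bbb   (s1,_)→(s1,a,+1)
state=s1 head=2 tape=aaa[b]bb   (s1,b)→(s1,_,-1)
state=s1 head=1 tape=aa[a]_bb   (s1,a)→(sH,_,+1)
state=sH head=2 tape=aa_[_]bb
The non-blank tape span at halt is aa__bb.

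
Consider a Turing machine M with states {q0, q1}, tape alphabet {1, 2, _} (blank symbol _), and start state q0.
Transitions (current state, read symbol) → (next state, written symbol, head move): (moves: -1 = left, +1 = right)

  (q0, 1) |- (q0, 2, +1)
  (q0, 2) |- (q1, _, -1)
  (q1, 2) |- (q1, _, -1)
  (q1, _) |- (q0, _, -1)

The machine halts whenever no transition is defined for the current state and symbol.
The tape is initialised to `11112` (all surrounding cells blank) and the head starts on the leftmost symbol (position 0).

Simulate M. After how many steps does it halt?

10

q0 | __[1]1112   read 1 → write 2, move +1, go to q0
q0 | __2[1]112   read 1 → write 2, move +1, go to q0
q0 | __22[1]12   read 1 → write 2, move +1, go to q0
q0 | __222[1]2   read 1 → write 2, move +1, go to q0
q0 | __2222[2]   read 2 → write _, move -1, go to q1
q1 | __222[2]_   read 2 → write _, move -1, go to q1
q1 | __22[2]__   read 2 → write _, move -1, go to q1
q1 | __2[2]___   read 2 → write _, move -1, go to q1
q1 | __[2]____   read 2 → write _, move -1, go to q1
q1 | _[_]_____   read _ → write _, move -1, go to q0
q0 | [_]______
M halts after 10 transitions.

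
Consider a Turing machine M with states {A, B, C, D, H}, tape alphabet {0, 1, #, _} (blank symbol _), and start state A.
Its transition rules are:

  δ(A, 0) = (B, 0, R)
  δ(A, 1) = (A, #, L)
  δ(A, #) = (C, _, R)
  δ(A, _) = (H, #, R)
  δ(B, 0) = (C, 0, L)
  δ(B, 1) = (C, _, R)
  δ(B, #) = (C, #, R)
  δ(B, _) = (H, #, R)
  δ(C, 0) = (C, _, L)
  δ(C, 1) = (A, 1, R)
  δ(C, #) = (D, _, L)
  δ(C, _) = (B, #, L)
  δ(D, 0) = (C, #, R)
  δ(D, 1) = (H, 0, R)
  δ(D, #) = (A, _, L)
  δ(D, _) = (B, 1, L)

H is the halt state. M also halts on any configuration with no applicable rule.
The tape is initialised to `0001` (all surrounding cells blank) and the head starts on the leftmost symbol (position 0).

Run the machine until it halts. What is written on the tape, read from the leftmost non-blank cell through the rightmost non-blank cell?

state=A head=0 tape=__[0]001   (A,0)→(B,0,R)
state=B head=1 tape=__0[0]01   (B,0)→(C,0,L)
state=C head=0 tape=__[0]001   (C,0)→(C,_,L)
state=C head=-1 tape=_[_]_001   (C,_)→(B,#,L)
state=B head=-2 tape=[_]#_001   (B,_)→(H,#,R)
state=H head=-1 tape=#[#]_001
The non-blank tape span at halt is ##_001.

##_001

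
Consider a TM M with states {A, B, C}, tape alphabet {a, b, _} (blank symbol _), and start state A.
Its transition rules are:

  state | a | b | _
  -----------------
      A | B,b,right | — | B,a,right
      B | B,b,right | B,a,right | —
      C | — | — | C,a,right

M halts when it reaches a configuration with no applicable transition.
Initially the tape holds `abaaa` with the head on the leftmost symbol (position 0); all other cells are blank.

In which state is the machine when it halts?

state=A head=0 tape=[a]baaa_   (A,a)→(B,b,right)
state=B head=1 tape=b[b]aaa_   (B,b)→(B,a,right)
state=B head=2 tape=ba[a]aa_   (B,a)→(B,b,right)
state=B head=3 tape=bab[a]a_   (B,a)→(B,b,right)
state=B head=4 tape=babb[a]_   (B,a)→(B,b,right)
state=B head=5 tape=babbb[_]
No transition is defined for (B, _); M halts in state B.

B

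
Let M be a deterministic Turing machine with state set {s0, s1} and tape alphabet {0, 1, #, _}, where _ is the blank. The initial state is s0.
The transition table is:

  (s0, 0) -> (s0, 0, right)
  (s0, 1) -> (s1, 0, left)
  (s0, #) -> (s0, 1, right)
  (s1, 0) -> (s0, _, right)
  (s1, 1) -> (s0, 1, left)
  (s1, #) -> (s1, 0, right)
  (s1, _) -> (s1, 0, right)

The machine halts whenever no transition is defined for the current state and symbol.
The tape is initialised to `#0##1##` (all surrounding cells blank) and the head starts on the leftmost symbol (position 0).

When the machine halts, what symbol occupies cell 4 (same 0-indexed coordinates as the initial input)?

state=s0 head=0 tape=[#]0##1##_   (s0,#)→(s0,1,right)
state=s0 head=1 tape=1[0]##1##_   (s0,0)→(s0,0,right)
state=s0 head=2 tape=10[#]#1##_   (s0,#)→(s0,1,right)
state=s0 head=3 tape=101[#]1##_   (s0,#)→(s0,1,right)
state=s0 head=4 tape=1011[1]##_   (s0,1)→(s1,0,left)
state=s1 head=3 tape=101[1]0##_   (s1,1)→(s0,1,left)
state=s0 head=2 tape=10[1]10##_   (s0,1)→(s1,0,left)
state=s1 head=1 tape=1[0]010##_   (s1,0)→(s0,_,right)
state=s0 head=2 tape=1_[0]10##_   (s0,0)→(s0,0,right)
state=s0 head=3 tape=1_0[1]0##_   (s0,1)→(s1,0,left)
state=s1 head=2 tape=1_[0]00##_   (s1,0)→(s0,_,right)
state=s0 head=3 tape=1__[0]0##_   (s0,0)→(s0,0,right)
state=s0 head=4 tape=1__0[0]##_   (s0,0)→(s0,0,right)
state=s0 head=5 tape=1__00[#]#_   (s0,#)→(s0,1,right)
state=s0 head=6 tape=1__001[#]_   (s0,#)→(s0,1,right)
state=s0 head=7 tape=1__0011[_]
Cell 4 holds 0 when M halts.

0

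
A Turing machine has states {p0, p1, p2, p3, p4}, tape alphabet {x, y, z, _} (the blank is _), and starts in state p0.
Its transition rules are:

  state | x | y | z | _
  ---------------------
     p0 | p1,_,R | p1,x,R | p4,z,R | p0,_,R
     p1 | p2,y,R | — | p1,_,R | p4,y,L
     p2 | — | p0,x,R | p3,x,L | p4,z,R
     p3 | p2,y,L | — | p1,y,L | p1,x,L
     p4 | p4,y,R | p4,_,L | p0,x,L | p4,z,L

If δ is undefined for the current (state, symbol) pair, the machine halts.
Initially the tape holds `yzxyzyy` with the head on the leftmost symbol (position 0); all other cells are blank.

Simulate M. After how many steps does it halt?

state=p0 head=0 tape=[y]zxyzyy_   (p0,y)→(p1,x,R)
state=p1 head=1 tape=x[z]xyzyy_   (p1,z)→(p1,_,R)
state=p1 head=2 tape=x_[x]yzyy_   (p1,x)→(p2,y,R)
state=p2 head=3 tape=x_y[y]zyy_   (p2,y)→(p0,x,R)
state=p0 head=4 tape=x_yx[z]yy_   (p0,z)→(p4,z,R)
state=p4 head=5 tape=x_yxz[y]y_   (p4,y)→(p4,_,L)
state=p4 head=4 tape=x_yx[z]_y_   (p4,z)→(p0,x,L)
state=p0 head=3 tape=x_y[x]x_y_   (p0,x)→(p1,_,R)
state=p1 head=4 tape=x_y_[x]_y_   (p1,x)→(p2,y,R)
state=p2 head=5 tape=x_y_y[_]y_   (p2,_)→(p4,z,R)
state=p4 head=6 tape=x_y_yz[y]_   (p4,y)→(p4,_,L)
state=p4 head=5 tape=x_y_y[z]__   (p4,z)→(p0,x,L)
state=p0 head=4 tape=x_y_[y]x__   (p0,y)→(p1,x,R)
state=p1 head=5 tape=x_y_x[x]__   (p1,x)→(p2,y,R)
state=p2 head=6 tape=x_y_xy[_]_   (p2,_)→(p4,z,R)
state=p4 head=7 tape=x_y_xyz[_]   (p4,_)→(p4,z,L)
state=p4 head=6 tape=x_y_xy[z]z   (p4,z)→(p0,x,L)
state=p0 head=5 tape=x_y_x[y]xz   (p0,y)→(p1,x,R)
state=p1 head=6 tape=x_y_xx[x]z   (p1,x)→(p2,y,R)
state=p2 head=7 tape=x_y_xxy[z]   (p2,z)→(p3,x,L)
state=p3 head=6 tape=x_y_xx[y]x
M halts after 20 transitions.

20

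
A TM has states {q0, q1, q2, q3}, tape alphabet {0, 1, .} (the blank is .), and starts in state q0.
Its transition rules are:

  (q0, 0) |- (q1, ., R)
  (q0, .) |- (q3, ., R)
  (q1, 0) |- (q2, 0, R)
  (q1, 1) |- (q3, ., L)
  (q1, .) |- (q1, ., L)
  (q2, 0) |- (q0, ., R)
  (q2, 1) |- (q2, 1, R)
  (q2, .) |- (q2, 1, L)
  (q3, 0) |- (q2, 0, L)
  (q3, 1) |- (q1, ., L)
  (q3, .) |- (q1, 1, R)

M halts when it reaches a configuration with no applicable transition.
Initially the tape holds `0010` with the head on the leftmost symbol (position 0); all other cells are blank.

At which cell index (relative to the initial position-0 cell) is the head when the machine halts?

state=q0 head=0 tape=[0]010...   (q0,0)→(q1,.,R)
state=q1 head=1 tape=.[0]10...   (q1,0)→(q2,0,R)
state=q2 head=2 tape=.0[1]0...   (q2,1)→(q2,1,R)
state=q2 head=3 tape=.01[0]...   (q2,0)→(q0,.,R)
state=q0 head=4 tape=.01.[.]..   (q0,.)→(q3,.,R)
state=q3 head=5 tape=.01..[.].   (q3,.)→(q1,1,R)
state=q1 head=6 tape=.01..1[.]   (q1,.)→(q1,.,L)
state=q1 head=5 tape=.01..[1].   (q1,1)→(q3,.,L)
state=q3 head=4 tape=.01.[.]..   (q3,.)→(q1,1,R)
state=q1 head=5 tape=.01.1[.].   (q1,.)→(q1,.,L)
state=q1 head=4 tape=.01.[1]..   (q1,1)→(q3,.,L)
state=q3 head=3 tape=.01[.]...   (q3,.)→(q1,1,R)
state=q1 head=4 tape=.011[.]..   (q1,.)→(q1,.,L)
state=q1 head=3 tape=.01[1]...   (q1,1)→(q3,.,L)
state=q3 head=2 tape=.0[1]....   (q3,1)→(q1,.,L)
state=q1 head=1 tape=.[0].....   (q1,0)→(q2,0,R)
state=q2 head=2 tape=.0[.]....   (q2,.)→(q2,1,L)
state=q2 head=1 tape=.[0]1....   (q2,0)→(q0,.,R)
state=q0 head=2 tape=..[1]....
At halt the head is at cell 2.

2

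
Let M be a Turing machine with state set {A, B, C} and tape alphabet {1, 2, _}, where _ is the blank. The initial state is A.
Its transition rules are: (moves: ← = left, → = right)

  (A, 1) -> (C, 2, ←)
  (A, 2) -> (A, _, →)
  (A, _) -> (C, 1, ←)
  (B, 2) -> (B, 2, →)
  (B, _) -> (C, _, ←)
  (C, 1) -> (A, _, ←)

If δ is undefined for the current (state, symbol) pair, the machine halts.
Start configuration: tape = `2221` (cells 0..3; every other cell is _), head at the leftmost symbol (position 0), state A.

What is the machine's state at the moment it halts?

C

state=A head=0 tape=[2]221   (A,2)→(A,_,→)
state=A head=1 tape=_[2]21   (A,2)→(A,_,→)
state=A head=2 tape=__[2]1   (A,2)→(A,_,→)
state=A head=3 tape=___[1]   (A,1)→(C,2,←)
state=C head=2 tape=__[_]2
No transition is defined for (C, _); M halts in state C.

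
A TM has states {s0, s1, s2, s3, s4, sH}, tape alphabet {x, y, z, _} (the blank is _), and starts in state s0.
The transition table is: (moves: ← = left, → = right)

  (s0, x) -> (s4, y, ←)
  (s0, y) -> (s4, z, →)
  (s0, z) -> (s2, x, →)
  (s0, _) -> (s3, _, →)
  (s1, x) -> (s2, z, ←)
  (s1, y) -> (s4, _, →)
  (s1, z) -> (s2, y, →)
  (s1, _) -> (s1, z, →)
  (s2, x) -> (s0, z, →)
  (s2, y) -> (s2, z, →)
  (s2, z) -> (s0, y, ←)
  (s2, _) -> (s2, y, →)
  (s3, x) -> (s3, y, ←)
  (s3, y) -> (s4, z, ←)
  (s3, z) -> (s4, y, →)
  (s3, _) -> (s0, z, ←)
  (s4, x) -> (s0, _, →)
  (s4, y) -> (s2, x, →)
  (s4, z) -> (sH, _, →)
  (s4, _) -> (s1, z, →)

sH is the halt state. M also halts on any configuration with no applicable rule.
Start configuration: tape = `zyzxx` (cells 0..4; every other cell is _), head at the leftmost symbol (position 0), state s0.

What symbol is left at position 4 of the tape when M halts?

y

state=s0 head=0 tape=[z]yzxx   (s0,z)→(s2,x,→)
state=s2 head=1 tape=x[y]zxx   (s2,y)→(s2,z,→)
state=s2 head=2 tape=xz[z]xx   (s2,z)→(s0,y,←)
state=s0 head=1 tape=x[z]yxx   (s0,z)→(s2,x,→)
state=s2 head=2 tape=xx[y]xx   (s2,y)→(s2,z,→)
state=s2 head=3 tape=xxz[x]x   (s2,x)→(s0,z,→)
state=s0 head=4 tape=xxzz[x]   (s0,x)→(s4,y,←)
state=s4 head=3 tape=xxz[z]y   (s4,z)→(sH,_,→)
state=sH head=4 tape=xxz_[y]
Cell 4 holds y when M halts.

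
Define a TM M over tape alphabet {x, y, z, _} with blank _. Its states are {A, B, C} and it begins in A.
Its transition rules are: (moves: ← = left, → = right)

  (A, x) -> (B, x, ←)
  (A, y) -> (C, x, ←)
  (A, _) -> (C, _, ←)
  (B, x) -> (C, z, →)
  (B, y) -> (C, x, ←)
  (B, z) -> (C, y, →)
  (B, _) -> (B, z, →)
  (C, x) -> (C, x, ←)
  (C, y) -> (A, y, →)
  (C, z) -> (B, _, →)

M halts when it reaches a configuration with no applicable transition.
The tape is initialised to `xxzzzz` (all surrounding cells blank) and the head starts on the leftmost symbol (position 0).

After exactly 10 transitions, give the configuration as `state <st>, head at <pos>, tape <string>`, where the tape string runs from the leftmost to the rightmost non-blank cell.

state=A head=0 tape=_[x]xzzzz_   (A,x)→(B,x,←)
state=B head=-1 tape=[_]xxzzzz_   (B,_)→(B,z,→)
state=B head=0 tape=z[x]xzzzz_   (B,x)→(C,z,→)
state=C head=1 tape=zz[x]zzzz_   (C,x)→(C,x,←)
state=C head=0 tape=z[z]xzzzz_   (C,z)→(B,_,→)
state=B head=1 tape=z_[x]zzzz_   (B,x)→(C,z,→)
state=C head=2 tape=z_z[z]zzz_   (C,z)→(B,_,→)
state=B head=3 tape=z_z_[z]zz_   (B,z)→(C,y,→)
state=C head=4 tape=z_z_y[z]z_   (C,z)→(B,_,→)
state=B head=5 tape=z_z_y_[z]_   (B,z)→(C,y,→)
state=C head=6 tape=z_z_y_y[_]
After 10 steps: state C, head at 6, tape z_z_y_y.

state C, head at 6, tape z_z_y_y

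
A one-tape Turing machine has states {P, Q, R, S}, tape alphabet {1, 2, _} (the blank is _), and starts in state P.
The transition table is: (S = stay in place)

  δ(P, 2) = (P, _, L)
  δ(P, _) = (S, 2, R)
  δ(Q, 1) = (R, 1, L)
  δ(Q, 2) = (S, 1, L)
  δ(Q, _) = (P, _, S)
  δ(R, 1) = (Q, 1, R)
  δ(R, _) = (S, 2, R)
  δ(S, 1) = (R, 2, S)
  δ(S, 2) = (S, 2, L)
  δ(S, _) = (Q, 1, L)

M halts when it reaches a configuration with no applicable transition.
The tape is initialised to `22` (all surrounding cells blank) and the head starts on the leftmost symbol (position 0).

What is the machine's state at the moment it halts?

R

P | ___[2]2   read 2 → write _, move L, go to P
P | __[_]_2   read _ → write 2, move R, go to S
S | __2[_]2   read _ → write 1, move L, go to Q
Q | __[2]12   read 2 → write 1, move L, go to S
S | _[_]112   read _ → write 1, move L, go to Q
Q | [_]1112   read _ → write _, move S, go to P
P | [_]1112   read _ → write 2, move R, go to S
S | 2[1]112   read 1 → write 2, move S, go to R
R | 2[2]112
No transition is defined for (R, 2); M halts in state R.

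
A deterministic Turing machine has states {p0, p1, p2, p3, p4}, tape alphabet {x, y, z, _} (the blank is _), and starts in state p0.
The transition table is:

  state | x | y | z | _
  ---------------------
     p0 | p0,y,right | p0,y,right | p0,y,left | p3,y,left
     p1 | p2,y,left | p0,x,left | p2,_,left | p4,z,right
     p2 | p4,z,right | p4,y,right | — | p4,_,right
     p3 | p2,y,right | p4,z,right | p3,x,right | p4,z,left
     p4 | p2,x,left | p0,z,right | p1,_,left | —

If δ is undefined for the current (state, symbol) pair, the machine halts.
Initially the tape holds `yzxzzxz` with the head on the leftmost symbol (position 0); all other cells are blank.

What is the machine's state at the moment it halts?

p4

p0 | [y]zxzzxz___   read y → write y, move right, go to p0
p0 | y[z]xzzxz___   read z → write y, move left, go to p0
p0 | [y]yxzzxz___   read y → write y, move right, go to p0
p0 | y[y]xzzxz___   read y → write y, move right, go to p0
p0 | yy[x]zzxz___   read x → write y, move right, go to p0
p0 | yyy[z]zxz___   read z → write y, move left, go to p0
p0 | yy[y]yzxz___   read y → write y, move right, go to p0
p0 | yyy[y]zxz___   read y → write y, move right, go to p0
p0 | yyyy[z]xz___   read z → write y, move left, go to p0
p0 | yyy[y]yxz___   read y → write y, move right, go to p0
p0 | yyyy[y]xz___   read y → write y, move right, go to p0
p0 | yyyyy[x]z___   read x → write y, move right, go to p0
p0 | yyyyyy[z]___   read z → write y, move left, go to p0
p0 | yyyyy[y]y___   read y → write y, move right, go to p0
p0 | yyyyyy[y]___   read y → write y, move right, go to p0
p0 | yyyyyyy[_]__   read _ → write y, move left, go to p3
p3 | yyyyyy[y]y__   read y → write z, move right, go to p4
p4 | yyyyyyz[y]__   read y → write z, move right, go to p0
p0 | yyyyyyzz[_]_   read _ → write y, move left, go to p3
p3 | yyyyyyz[z]y_   read z → write x, move right, go to p3
p3 | yyyyyyzx[y]_   read y → write z, move right, go to p4
p4 | yyyyyyzxz[_]
No transition is defined for (p4, _); M halts in state p4.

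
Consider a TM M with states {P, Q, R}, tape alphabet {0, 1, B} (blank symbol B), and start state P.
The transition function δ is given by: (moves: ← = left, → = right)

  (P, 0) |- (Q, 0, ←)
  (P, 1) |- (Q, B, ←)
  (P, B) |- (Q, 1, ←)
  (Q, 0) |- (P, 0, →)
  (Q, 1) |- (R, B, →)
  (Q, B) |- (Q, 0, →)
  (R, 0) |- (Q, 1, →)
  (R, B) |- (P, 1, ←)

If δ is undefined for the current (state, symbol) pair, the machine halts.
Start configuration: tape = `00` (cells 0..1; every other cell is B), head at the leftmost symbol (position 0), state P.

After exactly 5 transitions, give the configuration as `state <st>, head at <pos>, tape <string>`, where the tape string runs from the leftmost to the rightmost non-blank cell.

state P, head at 1, tape 000

state=P head=0 tape=B[0]0   (P,0)→(Q,0,←)
state=Q head=-1 tape=[B]00   (Q,B)→(Q,0,→)
state=Q head=0 tape=0[0]0   (Q,0)→(P,0,→)
state=P head=1 tape=00[0]   (P,0)→(Q,0,←)
state=Q head=0 tape=0[0]0   (Q,0)→(P,0,→)
state=P head=1 tape=00[0]
After 5 steps: state P, head at 1, tape 000.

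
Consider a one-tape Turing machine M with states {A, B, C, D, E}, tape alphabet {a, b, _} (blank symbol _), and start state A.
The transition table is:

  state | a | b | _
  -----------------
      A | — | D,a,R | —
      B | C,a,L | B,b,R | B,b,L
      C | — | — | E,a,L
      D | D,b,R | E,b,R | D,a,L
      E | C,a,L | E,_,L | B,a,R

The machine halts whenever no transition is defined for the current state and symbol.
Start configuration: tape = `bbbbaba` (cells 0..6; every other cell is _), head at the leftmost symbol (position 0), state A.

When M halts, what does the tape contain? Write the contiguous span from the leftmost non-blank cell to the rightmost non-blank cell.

state=A head=0 tape=__[b]bbbaba   (A,b)→(D,a,R)
state=D head=1 tape=__a[b]bbaba   (D,b)→(E,b,R)
state=E head=2 tape=__ab[b]baba   (E,b)→(E,_,L)
state=E head=1 tape=__a[b]_baba   (E,b)→(E,_,L)
state=E head=0 tape=__[a]__baba   (E,a)→(C,a,L)
state=C head=-1 tape=_[_]a__baba   (C,_)→(E,a,L)
state=E head=-2 tape=[_]aa__baba   (E,_)→(B,a,R)
state=B head=-1 tape=a[a]a__baba   (B,a)→(C,a,L)
state=C head=-2 tape=[a]aa__baba
The non-blank tape span at halt is aaa__baba.

aaa__baba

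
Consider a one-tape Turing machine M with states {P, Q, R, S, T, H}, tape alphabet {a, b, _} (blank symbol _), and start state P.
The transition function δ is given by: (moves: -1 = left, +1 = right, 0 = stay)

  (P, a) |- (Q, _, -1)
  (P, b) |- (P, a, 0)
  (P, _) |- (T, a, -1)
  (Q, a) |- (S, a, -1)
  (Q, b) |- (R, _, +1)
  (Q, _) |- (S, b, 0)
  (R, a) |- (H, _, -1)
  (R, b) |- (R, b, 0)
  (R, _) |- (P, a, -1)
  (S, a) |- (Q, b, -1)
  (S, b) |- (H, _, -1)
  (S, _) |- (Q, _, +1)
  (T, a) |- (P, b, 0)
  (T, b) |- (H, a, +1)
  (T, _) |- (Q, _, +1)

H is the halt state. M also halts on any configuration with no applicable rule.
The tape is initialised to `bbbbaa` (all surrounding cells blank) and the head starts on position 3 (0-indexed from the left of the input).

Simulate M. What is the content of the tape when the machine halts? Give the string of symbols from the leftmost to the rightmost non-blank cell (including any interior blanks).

baaaaa

P | bbb[b]aa   read b → write a, move 0, go to P
P | bbb[a]aa   read a → write _, move -1, go to Q
Q | bb[b]_aa   read b → write _, move +1, go to R
R | bb_[_]aa   read _ → write a, move -1, go to P
P | bb[_]aaa   read _ → write a, move -1, go to T
T | b[b]aaaa   read b → write a, move +1, go to H
H | ba[a]aaa
The non-blank tape span at halt is baaaaa.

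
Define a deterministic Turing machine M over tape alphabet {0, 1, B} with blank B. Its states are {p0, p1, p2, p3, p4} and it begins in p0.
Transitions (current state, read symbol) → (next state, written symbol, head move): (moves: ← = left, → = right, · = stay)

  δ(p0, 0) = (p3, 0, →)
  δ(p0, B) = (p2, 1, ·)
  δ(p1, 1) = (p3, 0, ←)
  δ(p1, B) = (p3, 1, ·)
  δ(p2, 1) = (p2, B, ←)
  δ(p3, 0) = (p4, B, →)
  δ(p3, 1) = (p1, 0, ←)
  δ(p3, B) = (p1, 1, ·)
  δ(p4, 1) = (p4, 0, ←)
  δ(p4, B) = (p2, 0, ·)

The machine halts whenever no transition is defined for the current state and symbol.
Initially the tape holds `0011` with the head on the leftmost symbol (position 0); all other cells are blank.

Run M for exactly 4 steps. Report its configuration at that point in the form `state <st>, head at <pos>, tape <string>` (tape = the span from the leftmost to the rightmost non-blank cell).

state p2, head at 1, tape 0001

state=p0 head=0 tape=[0]011   (p0,0)→(p3,0,→)
state=p3 head=1 tape=0[0]11   (p3,0)→(p4,B,→)
state=p4 head=2 tape=0B[1]1   (p4,1)→(p4,0,←)
state=p4 head=1 tape=0[B]01   (p4,B)→(p2,0,·)
state=p2 head=1 tape=0[0]01
After 4 steps: state p2, head at 1, tape 0001.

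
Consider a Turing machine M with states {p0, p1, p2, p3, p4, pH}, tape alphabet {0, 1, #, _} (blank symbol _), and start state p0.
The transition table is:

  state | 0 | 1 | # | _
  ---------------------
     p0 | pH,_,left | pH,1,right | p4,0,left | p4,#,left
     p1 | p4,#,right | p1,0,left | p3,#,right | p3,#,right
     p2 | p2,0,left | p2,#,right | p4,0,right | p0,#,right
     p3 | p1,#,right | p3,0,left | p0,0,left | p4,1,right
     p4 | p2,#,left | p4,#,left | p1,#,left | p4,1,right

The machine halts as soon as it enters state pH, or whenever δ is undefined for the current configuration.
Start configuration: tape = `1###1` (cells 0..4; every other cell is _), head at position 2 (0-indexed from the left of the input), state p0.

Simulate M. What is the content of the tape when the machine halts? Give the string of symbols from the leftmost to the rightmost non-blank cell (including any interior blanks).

state=p0 head=2 tape=____1#[#]#1   (p0,#)→(p4,0,left)
state=p4 head=1 tape=____1[#]0#1   (p4,#)→(p1,#,left)
state=p1 head=0 tape=____[1]#0#1   (p1,1)→(p1,0,left)
state=p1 head=-1 tape=___[_]0#0#1   (p1,_)→(p3,#,right)
state=p3 head=0 tape=___#[0]#0#1   (p3,0)→(p1,#,right)
state=p1 head=1 tape=___##[#]0#1   (p1,#)→(p3,#,right)
state=p3 head=2 tape=___###[0]#1   (p3,0)→(p1,#,right)
state=p1 head=3 tape=___####[#]1   (p1,#)→(p3,#,right)
state=p3 head=4 tape=___#####[1]   (p3,1)→(p3,0,left)
state=p3 head=3 tape=___####[#]0   (p3,#)→(p0,0,left)
state=p0 head=2 tape=___###[#]00   (p0,#)→(p4,0,left)
state=p4 head=1 tape=___##[#]000   (p4,#)→(p1,#,left)
state=p1 head=0 tape=___#[#]#000   (p1,#)→(p3,#,right)
state=p3 head=1 tape=___##[#]000   (p3,#)→(p0,0,left)
state=p0 head=0 tape=___#[#]0000   (p0,#)→(p4,0,left)
state=p4 head=-1 tape=___[#]00000   (p4,#)→(p1,#,left)
state=p1 head=-2 tape=__[_]#00000   (p1,_)→(p3,#,right)
state=p3 head=-1 tape=__#[#]00000   (p3,#)→(p0,0,left)
state=p0 head=-2 tape=__[#]000000   (p0,#)→(p4,0,left)
state=p4 head=-3 tape=_[_]0000000   (p4,_)→(p4,1,right)
state=p4 head=-2 tape=_1[0]000000   (p4,0)→(p2,#,left)
state=p2 head=-3 tape=_[1]#000000   (p2,1)→(p2,#,right)
state=p2 head=-2 tape=_#[#]000000   (p2,#)→(p4,0,right)
state=p4 head=-1 tape=_#0[0]00000   (p4,0)→(p2,#,left)
state=p2 head=-2 tape=_#[0]#00000   (p2,0)→(p2,0,left)
state=p2 head=-3 tape=_[#]0#00000   (p2,#)→(p4,0,right)
state=p4 head=-2 tape=_0[0]#00000   (p4,0)→(p2,#,left)
state=p2 head=-3 tape=_[0]##00000   (p2,0)→(p2,0,left)
state=p2 head=-4 tape=[_]0##00000   (p2,_)→(p0,#,right)
state=p0 head=-3 tape=#[0]##00000   (p0,0)→(pH,_,left)
state=pH head=-4 tape=[#]_##00000
The non-blank tape span at halt is #_##00000.

#_##00000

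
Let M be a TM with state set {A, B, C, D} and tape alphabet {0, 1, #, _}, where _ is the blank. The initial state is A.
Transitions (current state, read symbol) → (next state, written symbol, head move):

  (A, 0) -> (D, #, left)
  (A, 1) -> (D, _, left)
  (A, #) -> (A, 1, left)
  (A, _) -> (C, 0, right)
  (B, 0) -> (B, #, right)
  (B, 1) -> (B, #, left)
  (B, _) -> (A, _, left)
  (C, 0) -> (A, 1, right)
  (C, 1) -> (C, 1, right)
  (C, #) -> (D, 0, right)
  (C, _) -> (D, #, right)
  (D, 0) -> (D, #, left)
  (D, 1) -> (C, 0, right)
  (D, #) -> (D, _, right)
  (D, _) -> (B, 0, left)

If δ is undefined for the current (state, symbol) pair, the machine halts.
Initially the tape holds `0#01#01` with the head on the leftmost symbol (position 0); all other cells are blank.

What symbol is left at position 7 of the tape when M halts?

#

A | ___[0]#01#01__   read 0 → write #, move left, go to D
D | __[_]##01#01__   read _ → write 0, move left, go to B
B | _[_]0##01#01__   read _ → write _, move left, go to A
A | [_]_0##01#01__   read _ → write 0, move right, go to C
C | 0[_]0##01#01__   read _ → write #, move right, go to D
D | 0#[0]##01#01__   read 0 → write #, move left, go to D
D | 0[#]###01#01__   read # → write _, move right, go to D
D | 0_[#]##01#01__   read # → write _, move right, go to D
D | 0__[#]#01#01__   read # → write _, move right, go to D
D | 0___[#]01#01__   read # → write _, move right, go to D
D | 0____[0]1#01__   read 0 → write #, move left, go to D
D | 0___[_]#1#01__   read _ → write 0, move left, go to B
B | 0__[_]0#1#01__   read _ → write _, move left, go to A
A | 0_[_]_0#1#01__   read _ → write 0, move right, go to C
C | 0_0[_]0#1#01__   read _ → write #, move right, go to D
D | 0_0#[0]#1#01__   read 0 → write #, move left, go to D
D | 0_0[#]##1#01__   read # → write _, move right, go to D
D | 0_0_[#]#1#01__   read # → write _, move right, go to D
D | 0_0__[#]1#01__   read # → write _, move right, go to D
D | 0_0___[1]#01__   read 1 → write 0, move right, go to C
C | 0_0___0[#]01__   read # → write 0, move right, go to D
D | 0_0___00[0]1__   read 0 → write #, move left, go to D
D | 0_0___0[0]#1__   read 0 → write #, move left, go to D
D | 0_0___[0]##1__   read 0 → write #, move left, go to D
D | 0_0__[_]###1__   read _ → write 0, move left, go to B
B | 0_0_[_]0###1__   read _ → write _, move left, go to A
A | 0_0[_]_0###1__   read _ → write 0, move right, go to C
C | 0_00[_]0###1__   read _ → write #, move right, go to D
D | 0_00#[0]###1__   read 0 → write #, move left, go to D
D | 0_00[#]####1__   read # → write _, move right, go to D
D | 0_00_[#]###1__   read # → write _, move right, go to D
D | 0_00__[#]##1__   read # → write _, move right, go to D
D | 0_00___[#]#1__   read # → write _, move right, go to D
D | 0_00____[#]1__   read # → write _, move right, go to D
D | 0_00_____[1]__   read 1 → write 0, move right, go to C
C | 0_00_____0[_]_   read _ → write #, move right, go to D
D | 0_00_____0#[_]   read _ → write 0, move left, go to B
B | 0_00_____0[#]0
Cell 7 holds # when M halts.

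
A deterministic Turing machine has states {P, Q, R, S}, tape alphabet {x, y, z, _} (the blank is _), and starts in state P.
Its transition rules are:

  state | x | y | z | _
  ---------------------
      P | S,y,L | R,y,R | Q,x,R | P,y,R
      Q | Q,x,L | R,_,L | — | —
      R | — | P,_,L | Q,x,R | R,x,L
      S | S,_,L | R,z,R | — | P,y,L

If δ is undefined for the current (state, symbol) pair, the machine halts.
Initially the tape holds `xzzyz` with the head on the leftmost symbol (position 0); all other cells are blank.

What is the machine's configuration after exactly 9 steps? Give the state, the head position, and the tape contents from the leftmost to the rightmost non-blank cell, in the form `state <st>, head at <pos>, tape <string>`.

P | __[x]zzyz   read x → write y, move L, go to S
S | _[_]yzzyz   read _ → write y, move L, go to P
P | [_]yyzzyz   read _ → write y, move R, go to P
P | y[y]yzzyz   read y → write y, move R, go to R
R | yy[y]zzyz   read y → write _, move L, go to P
P | y[y]_zzyz   read y → write y, move R, go to R
R | yy[_]zzyz   read _ → write x, move L, go to R
R | y[y]xzzyz   read y → write _, move L, go to P
P | [y]_xzzyz   read y → write y, move R, go to R
R | y[_]xzzyz
After 9 steps: state R, head at -1, tape y_xzzyz.

state R, head at -1, tape y_xzzyz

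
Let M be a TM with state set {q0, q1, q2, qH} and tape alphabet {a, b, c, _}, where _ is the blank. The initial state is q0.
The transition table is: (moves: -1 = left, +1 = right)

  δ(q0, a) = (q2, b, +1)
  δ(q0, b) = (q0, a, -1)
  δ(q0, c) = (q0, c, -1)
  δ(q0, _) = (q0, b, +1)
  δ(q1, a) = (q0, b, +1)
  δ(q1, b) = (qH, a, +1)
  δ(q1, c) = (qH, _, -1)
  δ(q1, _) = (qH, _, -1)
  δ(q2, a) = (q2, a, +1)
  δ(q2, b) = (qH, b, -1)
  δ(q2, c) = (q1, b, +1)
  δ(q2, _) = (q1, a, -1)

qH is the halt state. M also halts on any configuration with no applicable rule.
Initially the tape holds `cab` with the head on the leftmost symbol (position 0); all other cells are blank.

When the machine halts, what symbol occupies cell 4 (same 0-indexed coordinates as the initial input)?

a

q0 | ___[c]ab__   read c → write c, move -1, go to q0
q0 | __[_]cab__   read _ → write b, move +1, go to q0
q0 | __b[c]ab__   read c → write c, move -1, go to q0
q0 | __[b]cab__   read b → write a, move -1, go to q0
q0 | _[_]acab__   read _ → write b, move +1, go to q0
q0 | _b[a]cab__   read a → write b, move +1, go to q2
q2 | _bb[c]ab__   read c → write b, move +1, go to q1
q1 | _bbb[a]b__   read a → write b, move +1, go to q0
q0 | _bbbb[b]__   read b → write a, move -1, go to q0
q0 | _bbb[b]a__   read b → write a, move -1, go to q0
q0 | _bb[b]aa__   read b → write a, move -1, go to q0
q0 | _b[b]aaa__   read b → write a, move -1, go to q0
q0 | _[b]aaaa__   read b → write a, move -1, go to q0
q0 | [_]aaaaa__   read _ → write b, move +1, go to q0
q0 | b[a]aaaa__   read a → write b, move +1, go to q2
q2 | bb[a]aaa__   read a → write a, move +1, go to q2
q2 | bba[a]aa__   read a → write a, move +1, go to q2
q2 | bbaa[a]a__   read a → write a, move +1, go to q2
q2 | bbaaa[a]__   read a → write a, move +1, go to q2
q2 | bbaaaa[_]_   read _ → write a, move -1, go to q1
q1 | bbaaa[a]a_   read a → write b, move +1, go to q0
q0 | bbaaab[a]_   read a → write b, move +1, go to q2
q2 | bbaaabb[_]   read _ → write a, move -1, go to q1
q1 | bbaaab[b]a   read b → write a, move +1, go to qH
qH | bbaaaba[a]
Cell 4 holds a when M halts.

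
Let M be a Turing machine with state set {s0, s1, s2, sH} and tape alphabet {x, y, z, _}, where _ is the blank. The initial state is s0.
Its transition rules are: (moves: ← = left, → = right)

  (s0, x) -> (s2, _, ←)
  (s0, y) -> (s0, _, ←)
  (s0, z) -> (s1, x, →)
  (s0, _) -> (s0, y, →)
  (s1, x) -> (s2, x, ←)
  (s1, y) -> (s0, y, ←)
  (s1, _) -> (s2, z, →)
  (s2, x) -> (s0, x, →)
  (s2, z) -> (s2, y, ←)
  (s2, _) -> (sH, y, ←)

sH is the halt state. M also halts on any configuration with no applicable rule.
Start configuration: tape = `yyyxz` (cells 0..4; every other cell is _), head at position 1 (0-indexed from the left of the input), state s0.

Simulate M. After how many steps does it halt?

15

state=s0 head=1 tape=__y[y]yxz   (s0,y)→(s0,_,←)
state=s0 head=0 tape=__[y]_yxz   (s0,y)→(s0,_,←)
state=s0 head=-1 tape=_[_]__yxz   (s0,_)→(s0,y,→)
state=s0 head=0 tape=_y[_]_yxz   (s0,_)→(s0,y,→)
state=s0 head=1 tape=_yy[_]yxz   (s0,_)→(s0,y,→)
state=s0 head=2 tape=_yyy[y]xz   (s0,y)→(s0,_,←)
state=s0 head=1 tape=_yy[y]_xz   (s0,y)→(s0,_,←)
state=s0 head=0 tape=_y[y]__xz   (s0,y)→(s0,_,←)
state=s0 head=-1 tape=_[y]___xz   (s0,y)→(s0,_,←)
state=s0 head=-2 tape=[_]____xz   (s0,_)→(s0,y,→)
state=s0 head=-1 tape=y[_]___xz   (s0,_)→(s0,y,→)
state=s0 head=0 tape=yy[_]__xz   (s0,_)→(s0,y,→)
state=s0 head=1 tape=yyy[_]_xz   (s0,_)→(s0,y,→)
state=s0 head=2 tape=yyyy[_]xz   (s0,_)→(s0,y,→)
state=s0 head=3 tape=yyyyy[x]z   (s0,x)→(s2,_,←)
state=s2 head=2 tape=yyyy[y]_z
M halts after 15 transitions.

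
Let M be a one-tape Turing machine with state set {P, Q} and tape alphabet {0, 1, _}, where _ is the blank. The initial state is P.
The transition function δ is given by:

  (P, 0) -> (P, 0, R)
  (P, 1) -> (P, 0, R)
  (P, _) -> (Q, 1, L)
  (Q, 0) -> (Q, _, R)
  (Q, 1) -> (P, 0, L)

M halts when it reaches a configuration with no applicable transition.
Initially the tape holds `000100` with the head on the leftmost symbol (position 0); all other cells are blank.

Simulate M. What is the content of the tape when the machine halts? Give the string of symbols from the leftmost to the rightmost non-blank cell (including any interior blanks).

1000000

state=P head=0 tape=_[0]00100_   (P,0)→(P,0,R)
state=P head=1 tape=_0[0]0100_   (P,0)→(P,0,R)
state=P head=2 tape=_00[0]100_   (P,0)→(P,0,R)
state=P head=3 tape=_000[1]00_   (P,1)→(P,0,R)
state=P head=4 tape=_0000[0]0_   (P,0)→(P,0,R)
state=P head=5 tape=_00000[0]_   (P,0)→(P,0,R)
state=P head=6 tape=_000000[_]   (P,_)→(Q,1,L)
state=Q head=5 tape=_00000[0]1   (Q,0)→(Q,_,R)
state=Q head=6 tape=_00000_[1]   (Q,1)→(P,0,L)
state=P head=5 tape=_00000[_]0   (P,_)→(Q,1,L)
state=Q head=4 tape=_0000[0]10   (Q,0)→(Q,_,R)
state=Q head=5 tape=_0000_[1]0   (Q,1)→(P,0,L)
state=P head=4 tape=_0000[_]00   (P,_)→(Q,1,L)
state=Q head=3 tape=_000[0]100   (Q,0)→(Q,_,R)
state=Q head=4 tape=_000_[1]00   (Q,1)→(P,0,L)
state=P head=3 tape=_000[_]000   (P,_)→(Q,1,L)
state=Q head=2 tape=_00[0]1000   (Q,0)→(Q,_,R)
state=Q head=3 tape=_00_[1]000   (Q,1)→(P,0,L)
state=P head=2 tape=_00[_]0000   (P,_)→(Q,1,L)
state=Q head=1 tape=_0[0]10000   (Q,0)→(Q,_,R)
state=Q head=2 tape=_0_[1]0000   (Q,1)→(P,0,L)
state=P head=1 tape=_0[_]00000   (P,_)→(Q,1,L)
state=Q head=0 tape=_[0]100000   (Q,0)→(Q,_,R)
state=Q head=1 tape=__[1]00000   (Q,1)→(P,0,L)
state=P head=0 tape=_[_]000000   (P,_)→(Q,1,L)
state=Q head=-1 tape=[_]1000000
The non-blank tape span at halt is 1000000.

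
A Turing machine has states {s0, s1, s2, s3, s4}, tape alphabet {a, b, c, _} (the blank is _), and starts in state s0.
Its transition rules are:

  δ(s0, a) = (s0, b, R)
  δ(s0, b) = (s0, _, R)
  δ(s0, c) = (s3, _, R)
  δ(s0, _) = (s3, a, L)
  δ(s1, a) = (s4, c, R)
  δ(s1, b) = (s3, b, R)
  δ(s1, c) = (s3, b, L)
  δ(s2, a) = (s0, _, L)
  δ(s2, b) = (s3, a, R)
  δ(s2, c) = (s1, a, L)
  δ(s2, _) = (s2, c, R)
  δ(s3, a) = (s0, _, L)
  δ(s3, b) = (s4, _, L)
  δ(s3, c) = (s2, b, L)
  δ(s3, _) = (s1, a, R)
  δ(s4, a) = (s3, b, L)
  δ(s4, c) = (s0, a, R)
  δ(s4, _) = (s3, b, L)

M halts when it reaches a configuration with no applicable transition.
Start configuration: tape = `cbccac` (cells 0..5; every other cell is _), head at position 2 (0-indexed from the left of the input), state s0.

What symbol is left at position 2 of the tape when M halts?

b

s0 | cb[c]cac   read c → write _, move R, go to s3
s3 | cb_[c]ac   read c → write b, move L, go to s2
s2 | cb[_]bac   read _ → write c, move R, go to s2
s2 | cbc[b]ac   read b → write a, move R, go to s3
s3 | cbca[a]c   read a → write _, move L, go to s0
s0 | cbc[a]_c   read a → write b, move R, go to s0
s0 | cbcb[_]c   read _ → write a, move L, go to s3
s3 | cbc[b]ac   read b → write _, move L, go to s4
s4 | cb[c]_ac   read c → write a, move R, go to s0
s0 | cba[_]ac   read _ → write a, move L, go to s3
s3 | cb[a]aac   read a → write _, move L, go to s0
s0 | c[b]_aac   read b → write _, move R, go to s0
s0 | c_[_]aac   read _ → write a, move L, go to s3
s3 | c[_]aaac   read _ → write a, move R, go to s1
s1 | ca[a]aac   read a → write c, move R, go to s4
s4 | cac[a]ac   read a → write b, move L, go to s3
s3 | ca[c]bac   read c → write b, move L, go to s2
s2 | c[a]bbac   read a → write _, move L, go to s0
s0 | [c]_bbac   read c → write _, move R, go to s3
s3 | _[_]bbac   read _ → write a, move R, go to s1
s1 | _a[b]bac   read b → write b, move R, go to s3
s3 | _ab[b]ac   read b → write _, move L, go to s4
s4 | _a[b]_ac
Cell 2 holds b when M halts.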